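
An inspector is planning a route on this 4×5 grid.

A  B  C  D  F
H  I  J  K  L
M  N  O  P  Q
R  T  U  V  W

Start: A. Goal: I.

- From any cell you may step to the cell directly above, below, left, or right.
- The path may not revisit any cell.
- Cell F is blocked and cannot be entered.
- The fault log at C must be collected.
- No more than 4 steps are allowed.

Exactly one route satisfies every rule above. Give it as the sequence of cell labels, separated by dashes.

Any route must reach C and still end at I within 4 moves, so the order of the required stops is forced.
Route from A: 2× right (reaching C), down to J, left to I — 4 moves in all.
Check: all required cells visited; 4 ≤ 4 moves.

A - B - C - J - I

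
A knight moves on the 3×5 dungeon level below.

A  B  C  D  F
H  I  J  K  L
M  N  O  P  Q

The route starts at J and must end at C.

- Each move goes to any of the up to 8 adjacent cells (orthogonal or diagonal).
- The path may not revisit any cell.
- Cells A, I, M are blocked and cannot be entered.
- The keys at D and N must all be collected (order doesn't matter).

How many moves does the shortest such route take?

5

Any route passes through D and N in some order between J and C. Summing Chebyshev distances along each leg and taking the cheapest ordering (J → N → D → C) gives a lower bound of 1 + 2 + 1 = 4 moves.
The shortest route satisfying every rule uses 5 moves: J → N → O → K → D → C.
The bound of 4 isn't tight here; checking systematically, no route of length 4 through 4 satisfies every constraint, so 5 is the minimum.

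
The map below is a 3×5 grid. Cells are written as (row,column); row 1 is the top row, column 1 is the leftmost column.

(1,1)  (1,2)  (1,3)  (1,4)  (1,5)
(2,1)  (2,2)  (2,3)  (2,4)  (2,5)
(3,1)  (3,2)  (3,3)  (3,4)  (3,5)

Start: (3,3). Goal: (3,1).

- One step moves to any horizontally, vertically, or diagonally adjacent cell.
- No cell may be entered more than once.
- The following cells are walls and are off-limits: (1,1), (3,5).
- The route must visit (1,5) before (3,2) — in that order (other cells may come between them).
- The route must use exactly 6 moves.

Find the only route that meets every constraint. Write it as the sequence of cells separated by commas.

(3,3), (2,4), (1,5), (1,4), (2,3), (3,2), (3,1)

The waypoints must appear in the order (1,5), (3,2), with no cell reused.
Route from (3,3): up-right 2 to (1,5), left 1 to (1,4), down-left 2 to (3,2), left 1 to (3,1) — 6 moves in all.
Check: order respected ((1,5) at step 2, (3,2) at step 5); 6 moves as required.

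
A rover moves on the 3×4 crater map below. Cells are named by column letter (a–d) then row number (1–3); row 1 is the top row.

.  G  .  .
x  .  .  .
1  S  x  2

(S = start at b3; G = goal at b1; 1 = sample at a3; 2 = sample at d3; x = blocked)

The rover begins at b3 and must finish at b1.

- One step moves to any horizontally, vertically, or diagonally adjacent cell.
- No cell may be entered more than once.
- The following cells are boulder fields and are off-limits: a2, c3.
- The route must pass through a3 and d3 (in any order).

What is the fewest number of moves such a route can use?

Any route passes through a3 and d3 in some order between b3 and b1. Summing Chebyshev distances along each leg and taking the cheapest ordering (b3 → a3 → d3 → b1) gives a lower bound of 1 + 3 + 2 = 6 moves.
The shortest route satisfying every rule uses 7 moves: b3 → a3 → b2 → c1 → d2 → d3 → c2 → b1.
The bound of 6 isn't tight here; checking systematically, no route of length 6 through 6 satisfies every constraint, so 7 is the minimum.

7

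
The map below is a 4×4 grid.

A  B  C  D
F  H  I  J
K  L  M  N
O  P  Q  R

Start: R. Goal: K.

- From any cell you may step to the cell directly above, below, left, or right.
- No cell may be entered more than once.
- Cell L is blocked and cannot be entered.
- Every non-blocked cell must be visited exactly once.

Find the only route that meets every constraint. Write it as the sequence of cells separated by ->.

Need to visit all 15 open cells exactly once, starting at R and ending at K.
Cell A has only two open neighbours (F and B), so the path must pass straight through it: one of those is the cell it's entered from and the other is where it exits.
Route from R: up 3 to D, left 3 to A, down 1 to F, right 2 to I, down 2 to Q, left 2 to O, up 1 to K — 14 moves in all.
Check: all 15 open cells covered.

R -> N -> J -> D -> C -> B -> A -> F -> H -> I -> M -> Q -> P -> O -> K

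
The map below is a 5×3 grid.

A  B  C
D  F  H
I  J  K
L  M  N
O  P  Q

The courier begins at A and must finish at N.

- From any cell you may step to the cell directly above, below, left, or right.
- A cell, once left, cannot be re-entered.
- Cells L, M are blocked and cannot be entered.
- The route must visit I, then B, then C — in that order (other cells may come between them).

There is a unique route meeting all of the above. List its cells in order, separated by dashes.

A - D - I - J - F - B - C - H - K - N

The waypoints must appear in the order I, B, C, with no cell reused.
Route from A: 2× down (reaching I), right to J, 2× up (reaching B), right to C, 3× down (reaching N) — 9 moves in all.
Check: order respected (I at step 2, B at step 5, C at step 6).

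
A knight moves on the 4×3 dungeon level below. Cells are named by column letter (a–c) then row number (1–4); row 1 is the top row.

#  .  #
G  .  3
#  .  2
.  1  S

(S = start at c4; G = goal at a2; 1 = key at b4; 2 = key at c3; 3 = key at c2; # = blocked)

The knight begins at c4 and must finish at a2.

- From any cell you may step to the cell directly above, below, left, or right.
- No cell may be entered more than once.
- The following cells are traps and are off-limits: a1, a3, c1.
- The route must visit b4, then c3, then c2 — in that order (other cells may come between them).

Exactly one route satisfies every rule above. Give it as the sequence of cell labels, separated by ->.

c4 -> b4 -> b3 -> c3 -> c2 -> b2 -> a2

The waypoints must appear in the order b4, c3, c2, with no cell reused.
Route from c4: left 1 to b4, up 1 to b3, right 1 to c3, up 1 to c2, left 2 to a2 — 6 moves in all.
Check: order respected (1 at step 1, 2 at step 3, 3 at step 4).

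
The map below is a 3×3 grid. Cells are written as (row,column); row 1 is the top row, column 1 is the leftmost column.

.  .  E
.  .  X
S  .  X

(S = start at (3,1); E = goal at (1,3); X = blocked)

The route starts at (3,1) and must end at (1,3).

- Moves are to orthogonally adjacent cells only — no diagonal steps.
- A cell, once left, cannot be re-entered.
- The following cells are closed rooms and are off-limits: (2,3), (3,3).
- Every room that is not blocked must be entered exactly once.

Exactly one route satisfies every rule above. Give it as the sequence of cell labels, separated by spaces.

(3,1) (3,2) (2,2) (2,1) (1,1) (1,2) (1,3)

Need to visit all 7 open cells exactly once, starting at (3,1) and ending at (1,3).
Route from (3,1): right 1 to (3,2), up 1 to (2,2), left 1 to (2,1), up 1 to (1,1), right 2 to (1,3) — 6 moves in all.
Check: all 7 open cells covered.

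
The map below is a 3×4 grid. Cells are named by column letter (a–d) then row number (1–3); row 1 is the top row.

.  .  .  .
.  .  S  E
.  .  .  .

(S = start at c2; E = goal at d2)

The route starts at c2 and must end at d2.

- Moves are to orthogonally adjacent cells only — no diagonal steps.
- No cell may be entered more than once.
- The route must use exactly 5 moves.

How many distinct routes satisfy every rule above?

Need simple routes of exactly 5 moves from c2 to d2 (Manhattan distance 1, so 2 moves are spent on a detour and 2 undoing it).
Enumerating: c2 b2 b1 c1 d1 d2 | c2 b2 b3 c3 d3 d2.
That gives 2 routes.

2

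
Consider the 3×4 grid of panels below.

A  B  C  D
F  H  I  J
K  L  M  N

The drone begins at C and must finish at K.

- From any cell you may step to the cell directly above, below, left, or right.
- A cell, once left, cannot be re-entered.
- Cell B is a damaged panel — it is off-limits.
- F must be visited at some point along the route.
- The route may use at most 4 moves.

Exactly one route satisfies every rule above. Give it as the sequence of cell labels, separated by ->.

C -> I -> H -> F -> K

Any route must reach F and still end at K within 4 moves, so the order of the required stops is forced.
Route from C: down to I, 2× left (reaching F), down to K — 4 moves in all.
Check: all required cells visited; 4 ≤ 4 moves.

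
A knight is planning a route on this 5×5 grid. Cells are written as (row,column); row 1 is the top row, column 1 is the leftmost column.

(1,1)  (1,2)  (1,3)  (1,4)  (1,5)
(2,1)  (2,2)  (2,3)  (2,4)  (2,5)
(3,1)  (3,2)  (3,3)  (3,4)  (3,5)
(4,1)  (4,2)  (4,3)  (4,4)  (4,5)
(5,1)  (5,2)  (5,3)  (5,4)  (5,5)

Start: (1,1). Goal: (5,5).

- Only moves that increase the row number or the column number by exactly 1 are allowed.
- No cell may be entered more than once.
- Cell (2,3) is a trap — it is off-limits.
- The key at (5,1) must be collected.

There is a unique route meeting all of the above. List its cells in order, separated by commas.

Moves only go right or down, so the column and row indices never decrease.
Route from (1,1): 4× down (reaching (5,1)), 4× right (reaching (5,5)) — 8 moves in all.
Check: all required cells visited.

(1,1), (2,1), (3,1), (4,1), (5,1), (5,2), (5,3), (5,4), (5,5)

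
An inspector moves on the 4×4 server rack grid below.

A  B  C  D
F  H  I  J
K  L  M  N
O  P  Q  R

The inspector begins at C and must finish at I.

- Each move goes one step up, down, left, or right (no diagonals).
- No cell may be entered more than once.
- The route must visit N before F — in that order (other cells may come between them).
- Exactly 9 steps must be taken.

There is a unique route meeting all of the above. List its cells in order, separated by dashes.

C - D - J - N - M - L - K - F - H - I

The waypoints must appear in the order N, F, with no cell reused.
Route from C: right 1 to D, down 2 to N, left 3 to K, up 1 to F, right 2 to I — 9 moves in all.
Check: order respected (N at step 3, F at step 7); 9 moves as required.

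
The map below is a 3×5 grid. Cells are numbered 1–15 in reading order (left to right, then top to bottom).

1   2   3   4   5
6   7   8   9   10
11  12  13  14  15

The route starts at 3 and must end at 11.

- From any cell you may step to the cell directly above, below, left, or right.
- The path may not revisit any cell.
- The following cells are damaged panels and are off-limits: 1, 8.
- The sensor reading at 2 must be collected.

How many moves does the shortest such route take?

4

Any route passes through 2 somewhere between 3 and 11. Summing Manhattan distances along the two legs (3 → 2 → 11) gives a lower bound of 1 + 3 = 4 moves.
A route of 4 moves achieves this: 3 → 2 → 7 → 12 → 11.
Since 4 matches the lower bound, it is optimal.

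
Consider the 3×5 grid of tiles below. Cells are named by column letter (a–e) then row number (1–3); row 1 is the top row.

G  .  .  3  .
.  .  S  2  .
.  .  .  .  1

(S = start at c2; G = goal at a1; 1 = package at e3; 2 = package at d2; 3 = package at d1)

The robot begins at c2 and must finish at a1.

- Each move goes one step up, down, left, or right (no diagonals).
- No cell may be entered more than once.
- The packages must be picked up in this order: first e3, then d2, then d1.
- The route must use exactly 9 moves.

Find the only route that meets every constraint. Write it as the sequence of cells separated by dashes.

The waypoints must appear in the order e3, d2, d1, with no cell reused.
Route from c2: down to c3, 2× right (reaching e3), up to e2, left to d2, up to d1, 3× left (reaching a1) — 9 moves in all.
Check: order respected (1 at step 3, 2 at step 5, 3 at step 6); 9 moves as required.

c2 - c3 - d3 - e3 - e2 - d2 - d1 - c1 - b1 - a1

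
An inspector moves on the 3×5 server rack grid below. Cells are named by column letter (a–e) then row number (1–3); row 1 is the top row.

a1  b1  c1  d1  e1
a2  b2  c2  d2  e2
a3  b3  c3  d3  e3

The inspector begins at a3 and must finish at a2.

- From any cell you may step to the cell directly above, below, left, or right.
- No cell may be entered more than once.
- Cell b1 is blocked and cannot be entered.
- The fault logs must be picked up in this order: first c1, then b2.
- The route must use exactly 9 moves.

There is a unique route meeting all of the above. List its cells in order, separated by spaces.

The waypoints must appear in the order c1, b2, with no cell reused.
Route from a3: 3× right (reaching d3), 2× up (reaching d1), left to c1, down to c2, 2× left (reaching a2) — 9 moves in all.
Check: order respected (c1 at step 6, b2 at step 8); 9 moves as required.

a3 b3 c3 d3 d2 d1 c1 c2 b2 a2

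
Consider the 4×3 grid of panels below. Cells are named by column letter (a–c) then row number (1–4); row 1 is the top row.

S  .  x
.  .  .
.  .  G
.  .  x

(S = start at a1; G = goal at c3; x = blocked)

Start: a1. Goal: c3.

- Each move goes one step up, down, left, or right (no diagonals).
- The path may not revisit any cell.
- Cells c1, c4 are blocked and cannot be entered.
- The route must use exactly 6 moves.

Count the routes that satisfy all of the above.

3

Need simple routes of exactly 6 moves from a1 to c3 (Manhattan distance 4, so 1 moves are spent on a detour and 1 undoing it).
Enumerating: a1 a2 a3 a4 b4 b3 c3 | a1 a2 a3 b3 b2 c2 c3 | a1 b1 b2 a2 a3 b3 c3.
That gives 3 routes.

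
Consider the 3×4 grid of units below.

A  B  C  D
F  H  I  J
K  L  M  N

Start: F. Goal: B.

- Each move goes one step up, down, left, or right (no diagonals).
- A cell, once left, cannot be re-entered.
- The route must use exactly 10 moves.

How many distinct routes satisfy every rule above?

Need simple routes of exactly 10 moves from F to B (Manhattan distance 2, so 4 moves are spent on a detour and 4 undoing it).
Enumerating: F K L H I M N J D C B | F K L M N J D C I H B.
That gives 2 routes.

2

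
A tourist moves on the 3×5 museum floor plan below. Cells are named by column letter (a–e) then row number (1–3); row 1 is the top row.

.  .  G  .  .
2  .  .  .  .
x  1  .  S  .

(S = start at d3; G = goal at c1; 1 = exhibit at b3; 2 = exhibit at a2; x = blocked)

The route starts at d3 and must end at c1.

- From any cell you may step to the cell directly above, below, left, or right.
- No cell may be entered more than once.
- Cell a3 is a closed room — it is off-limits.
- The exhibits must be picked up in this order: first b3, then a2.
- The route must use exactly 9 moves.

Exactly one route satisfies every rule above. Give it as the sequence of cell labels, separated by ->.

The waypoints must appear in the order b3, a2, with no cell reused.
Route from d3: up to d2, left to c2, down to c3, left to b3, up to b2, left to a2, up to a1, 2× right (reaching c1) — 9 moves in all.
Check: order respected (1 at step 4, 2 at step 6); 9 moves as required.

d3 -> d2 -> c2 -> c3 -> b3 -> b2 -> a2 -> a1 -> b1 -> c1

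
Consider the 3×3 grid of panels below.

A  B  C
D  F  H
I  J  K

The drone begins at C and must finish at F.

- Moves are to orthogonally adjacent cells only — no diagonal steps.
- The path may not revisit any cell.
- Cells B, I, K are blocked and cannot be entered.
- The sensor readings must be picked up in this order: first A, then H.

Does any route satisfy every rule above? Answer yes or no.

A must be visited but has only one open neighbour (D), and it is neither the start nor the goal — the route would have to enter and leave through D, re-entering it.

no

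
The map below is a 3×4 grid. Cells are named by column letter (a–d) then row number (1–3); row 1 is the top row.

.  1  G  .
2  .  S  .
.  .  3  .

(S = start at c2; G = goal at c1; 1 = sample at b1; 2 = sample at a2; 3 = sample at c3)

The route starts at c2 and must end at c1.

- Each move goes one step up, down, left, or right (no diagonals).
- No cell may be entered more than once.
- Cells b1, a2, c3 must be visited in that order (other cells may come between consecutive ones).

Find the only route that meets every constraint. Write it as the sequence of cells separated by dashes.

c2 - b2 - b1 - a1 - a2 - a3 - b3 - c3 - d3 - d2 - d1 - c1

The waypoints must appear in the order b1, a2, c3, with no cell reused.
Route from c2: left 1 to b2, up 1 to b1, left 1 to a1, down 2 to a3, right 3 to d3, up 2 to d1, left 1 to c1 — 11 moves in all.
Check: order respected (1 at step 2, 2 at step 4, 3 at step 7).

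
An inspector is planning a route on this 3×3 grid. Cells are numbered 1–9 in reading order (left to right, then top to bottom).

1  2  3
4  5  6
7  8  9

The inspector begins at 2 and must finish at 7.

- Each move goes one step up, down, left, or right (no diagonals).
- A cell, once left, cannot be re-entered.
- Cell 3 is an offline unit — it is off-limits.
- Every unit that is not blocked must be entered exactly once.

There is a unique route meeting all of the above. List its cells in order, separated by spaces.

Need to visit all 8 open cells exactly once, starting at 2 and ending at 7.
Cell 6 has only two open neighbours (9 and 5), so the path must pass straight through it: one of those is the cell it's entered from and the other is where it exits.
Route from 2: left 1 to 1, down 1 to 4, right 2 to 6, down 1 to 9, left 2 to 7 — 7 moves in all.
Check: all 8 open cells covered.

2 1 4 5 6 9 8 7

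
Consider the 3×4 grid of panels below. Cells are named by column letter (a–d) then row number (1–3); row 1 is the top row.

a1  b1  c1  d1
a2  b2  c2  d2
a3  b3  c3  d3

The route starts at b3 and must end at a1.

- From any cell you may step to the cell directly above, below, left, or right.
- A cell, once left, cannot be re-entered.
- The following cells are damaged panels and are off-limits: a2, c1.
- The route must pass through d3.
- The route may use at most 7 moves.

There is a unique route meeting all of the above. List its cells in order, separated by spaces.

b3 c3 d3 d2 c2 b2 b1 a1

Any route must reach d3 and still end at a1 within 7 moves, so the order of the required stops is forced.
Route from b3: 2× right (reaching d3), up to d2, 2× left (reaching b2), up to b1, left to a1 — 7 moves in all.
Check: all required cells visited; 7 ≤ 7 moves.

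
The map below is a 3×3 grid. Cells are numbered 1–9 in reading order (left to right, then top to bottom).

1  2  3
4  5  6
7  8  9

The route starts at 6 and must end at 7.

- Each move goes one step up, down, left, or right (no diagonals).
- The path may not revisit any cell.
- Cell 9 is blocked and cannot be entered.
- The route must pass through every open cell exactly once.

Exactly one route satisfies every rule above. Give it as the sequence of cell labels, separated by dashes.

6 - 3 - 2 - 1 - 4 - 5 - 8 - 7

Need to visit all 8 open cells exactly once, starting at 6 and ending at 7.
Cell 3 has only two open neighbours (6 and 2), so the path must pass straight through it: one of those is the cell it's entered from and the other is where it exits.
Route from 6: up to 3, 2× left (reaching 1), down to 4, right to 5, down to 8, left to 7 — 7 moves in all.
Check: all 8 open cells covered.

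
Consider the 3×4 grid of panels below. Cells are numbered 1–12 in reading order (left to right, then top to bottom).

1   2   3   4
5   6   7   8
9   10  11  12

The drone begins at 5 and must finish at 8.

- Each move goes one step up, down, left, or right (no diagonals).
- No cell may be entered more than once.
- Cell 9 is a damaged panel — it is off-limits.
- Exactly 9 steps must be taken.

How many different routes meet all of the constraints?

Need simple routes of exactly 9 moves from 5 to 8 (Manhattan distance 3, so 3 moves are spent on a detour and 3 undoing it).
Enumerating: 5 1 2 6 10 11 7 3 4 8 | 5 1 2 3 7 6 10 11 12 8.
That gives 2 routes.

2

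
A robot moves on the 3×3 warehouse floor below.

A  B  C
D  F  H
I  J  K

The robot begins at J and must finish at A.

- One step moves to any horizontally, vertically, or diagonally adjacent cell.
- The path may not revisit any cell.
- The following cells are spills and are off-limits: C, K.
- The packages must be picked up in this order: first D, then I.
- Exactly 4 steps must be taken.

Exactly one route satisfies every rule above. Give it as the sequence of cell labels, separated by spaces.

J D I F A

The waypoints must appear in the order D, I, with no cell reused.
Route from J: up-left to D, down to I, up-right to F, up-left to A — 4 moves in all.
Check: order respected (D at step 1, I at step 2); 4 moves as required.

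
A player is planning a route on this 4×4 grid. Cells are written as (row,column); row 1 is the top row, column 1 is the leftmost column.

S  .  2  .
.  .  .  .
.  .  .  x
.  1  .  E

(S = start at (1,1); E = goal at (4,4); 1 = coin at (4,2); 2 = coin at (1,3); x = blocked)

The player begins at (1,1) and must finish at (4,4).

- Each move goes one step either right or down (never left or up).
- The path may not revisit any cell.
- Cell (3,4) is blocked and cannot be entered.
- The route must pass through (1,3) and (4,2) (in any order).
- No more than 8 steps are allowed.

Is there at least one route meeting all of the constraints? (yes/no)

no

(4,2) is below but to the left of (1,3): going (1,3) → (4,2) would need a leftward move and (4,2) → (1,3) an upward move, so no right/down-only route can visit both required cells.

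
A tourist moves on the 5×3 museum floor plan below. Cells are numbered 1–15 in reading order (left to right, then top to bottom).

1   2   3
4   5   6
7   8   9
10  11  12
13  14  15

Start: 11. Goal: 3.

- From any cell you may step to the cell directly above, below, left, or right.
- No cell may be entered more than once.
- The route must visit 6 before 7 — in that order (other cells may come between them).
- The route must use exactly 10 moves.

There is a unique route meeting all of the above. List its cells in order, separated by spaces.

11 12 9 6 5 8 7 4 1 2 3

The waypoints must appear in the order 6, 7, with no cell reused.
Route from 11: right 1 to 12, up 2 to 6, left 1 to 5, down 1 to 8, left 1 to 7, up 2 to 1, right 2 to 3 — 10 moves in all.
Check: order respected (6 at step 3, 7 at step 6); 10 moves as required.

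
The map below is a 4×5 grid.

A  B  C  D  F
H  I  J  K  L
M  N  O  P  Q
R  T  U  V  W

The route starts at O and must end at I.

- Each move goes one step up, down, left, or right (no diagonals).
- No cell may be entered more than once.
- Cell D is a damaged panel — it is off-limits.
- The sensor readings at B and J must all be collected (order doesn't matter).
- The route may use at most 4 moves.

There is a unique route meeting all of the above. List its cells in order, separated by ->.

O -> J -> C -> B -> I

The budget equals the shortest possible length, so every move has to be on a shortest route through the required cells.
Route from O: up 2 to C, left 1 to B, down 1 to I — 4 moves in all.
Check: all required cells visited; 4 ≤ 4 moves.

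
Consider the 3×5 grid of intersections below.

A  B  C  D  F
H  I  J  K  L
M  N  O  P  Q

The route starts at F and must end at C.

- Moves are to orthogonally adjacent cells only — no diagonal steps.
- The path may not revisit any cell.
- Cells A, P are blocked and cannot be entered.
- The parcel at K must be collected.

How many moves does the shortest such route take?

Any route passes through K somewhere between F and C. Summing Manhattan distances along the two legs (F → K → C) gives a lower bound of 2 + 2 = 4 moves.
A route of 4 moves achieves this: F → L → K → D → C.
Since 4 matches the lower bound, it is optimal.

4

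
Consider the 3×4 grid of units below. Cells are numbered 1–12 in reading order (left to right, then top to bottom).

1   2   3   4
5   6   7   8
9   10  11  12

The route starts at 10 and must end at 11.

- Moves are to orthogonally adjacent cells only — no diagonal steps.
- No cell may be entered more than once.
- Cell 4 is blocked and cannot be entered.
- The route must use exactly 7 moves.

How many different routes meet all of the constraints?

Need simple routes of exactly 7 moves from 10 to 11 (Manhattan distance 1, so 3 moves are spent on a detour and 3 undoing it).
Enumerating: 10 6 2 3 7 8 12 11 | 10 6 5 1 2 3 7 11 | 10 9 5 1 2 6 7 11 | 10 9 5 1 2 3 7 11 | 10 9 5 6 2 3 7 11 | 10 9 5 6 7 8 12 11.
That gives 6 routes.

6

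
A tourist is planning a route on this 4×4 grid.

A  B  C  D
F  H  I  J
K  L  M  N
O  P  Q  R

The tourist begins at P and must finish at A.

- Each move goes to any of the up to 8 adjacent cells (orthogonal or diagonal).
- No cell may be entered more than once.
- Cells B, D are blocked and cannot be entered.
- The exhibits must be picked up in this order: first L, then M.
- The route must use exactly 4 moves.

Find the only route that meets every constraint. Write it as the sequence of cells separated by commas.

The waypoints must appear in the order L, M, with no cell reused.
Route from P: up to L, right to M, 2× up-left (reaching A) — 4 moves in all.
Check: order respected (L at step 1, M at step 2); 4 moves as required.

P, L, M, H, A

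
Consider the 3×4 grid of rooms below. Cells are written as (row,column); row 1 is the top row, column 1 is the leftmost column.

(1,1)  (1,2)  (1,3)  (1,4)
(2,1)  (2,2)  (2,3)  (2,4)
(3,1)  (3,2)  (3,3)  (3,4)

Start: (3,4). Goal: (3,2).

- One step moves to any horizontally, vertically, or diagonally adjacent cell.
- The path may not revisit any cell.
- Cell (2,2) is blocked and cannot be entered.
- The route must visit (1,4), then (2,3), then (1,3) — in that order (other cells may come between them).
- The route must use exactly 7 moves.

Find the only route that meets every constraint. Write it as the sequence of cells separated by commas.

The waypoints must appear in the order (1,4), (2,3), (1,3), with no cell reused.
Route from (3,4): up 2 to (1,4), down-left 1 to (2,3), up 1 to (1,3), left 1 to (1,2), down-left 1 to (2,1), down-right 1 to (3,2) — 7 moves in all.
Check: order respected ((1,4) at step 2, (2,3) at step 3, (1,3) at step 4); 7 moves as required.

(3,4), (2,4), (1,4), (2,3), (1,3), (1,2), (2,1), (3,2)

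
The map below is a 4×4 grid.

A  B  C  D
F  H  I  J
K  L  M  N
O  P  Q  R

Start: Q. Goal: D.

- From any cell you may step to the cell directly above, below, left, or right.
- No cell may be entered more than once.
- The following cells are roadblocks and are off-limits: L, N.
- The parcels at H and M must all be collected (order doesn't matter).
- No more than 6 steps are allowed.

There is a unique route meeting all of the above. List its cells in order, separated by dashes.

The 6-move cap with required stops at H, M leaves no slack for detours.
Route from Q: 2× up (reaching I), left to H, up to B, 2× right (reaching D) — 6 moves in all.
Check: all required cells visited; 6 ≤ 6 moves.

Q - M - I - H - B - C - D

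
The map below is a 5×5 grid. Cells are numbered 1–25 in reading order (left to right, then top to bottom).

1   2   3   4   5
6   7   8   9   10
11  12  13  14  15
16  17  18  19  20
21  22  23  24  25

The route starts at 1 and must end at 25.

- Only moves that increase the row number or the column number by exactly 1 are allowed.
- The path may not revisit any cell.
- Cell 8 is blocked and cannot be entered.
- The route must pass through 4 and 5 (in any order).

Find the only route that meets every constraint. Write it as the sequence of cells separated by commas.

1, 2, 3, 4, 5, 10, 15, 20, 25

Moves only go right or down, so the column and row indices never decrease.
Route from 1: 4× right (reaching 5), 4× down (reaching 25) — 8 moves in all.
Check: all required cells visited.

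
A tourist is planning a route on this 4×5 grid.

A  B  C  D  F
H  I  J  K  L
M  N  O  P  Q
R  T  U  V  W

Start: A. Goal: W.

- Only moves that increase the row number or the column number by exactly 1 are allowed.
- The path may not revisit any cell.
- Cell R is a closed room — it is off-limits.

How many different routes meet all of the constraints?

A right/down-only route from A to W makes exactly 3 down-moves and 4 right-moves in some order.
With no other constraints that would be C(7,3) = 35 routes.
Subtract routes through each blocked cell (inclusion–exclusion for overlaps): − through R: 1 → 34.
That gives 34 routes.

34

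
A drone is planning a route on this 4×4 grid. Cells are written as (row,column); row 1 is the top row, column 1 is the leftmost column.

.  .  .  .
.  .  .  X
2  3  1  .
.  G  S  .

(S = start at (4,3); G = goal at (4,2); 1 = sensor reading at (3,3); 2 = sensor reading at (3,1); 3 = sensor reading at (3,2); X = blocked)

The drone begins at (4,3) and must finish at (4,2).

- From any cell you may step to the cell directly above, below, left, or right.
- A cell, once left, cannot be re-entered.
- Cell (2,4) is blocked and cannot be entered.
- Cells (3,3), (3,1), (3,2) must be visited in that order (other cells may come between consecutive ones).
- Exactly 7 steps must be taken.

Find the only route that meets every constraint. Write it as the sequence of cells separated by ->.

(4,3) -> (3,3) -> (2,3) -> (2,2) -> (2,1) -> (3,1) -> (3,2) -> (4,2)

The waypoints must appear in the order (3,3), (3,1), (3,2), with no cell reused.
Route from (4,3): up 2 to (2,3), left 2 to (2,1), down 1 to (3,1), right 1 to (3,2), down 1 to (4,2) — 7 moves in all.
Check: order respected (1 at step 1, 2 at step 5, 3 at step 6); 7 moves as required.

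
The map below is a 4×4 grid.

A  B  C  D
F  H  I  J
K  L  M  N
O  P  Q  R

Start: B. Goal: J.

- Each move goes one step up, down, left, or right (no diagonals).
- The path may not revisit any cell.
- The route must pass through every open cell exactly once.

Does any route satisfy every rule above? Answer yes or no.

One route that works: B → A → F → K → O → P → Q → R → N → M → L → H → I → C → D → J.

yes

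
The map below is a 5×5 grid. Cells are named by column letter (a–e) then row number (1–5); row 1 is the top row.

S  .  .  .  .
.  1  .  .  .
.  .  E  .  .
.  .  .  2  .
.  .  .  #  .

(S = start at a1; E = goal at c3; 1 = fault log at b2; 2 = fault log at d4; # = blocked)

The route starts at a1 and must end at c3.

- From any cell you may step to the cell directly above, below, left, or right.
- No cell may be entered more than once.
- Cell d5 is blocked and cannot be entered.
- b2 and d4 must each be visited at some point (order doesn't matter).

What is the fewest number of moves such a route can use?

Any route passes through b2 and d4 in some order between a1 and c3. Summing Manhattan distances along each leg and taking the cheapest ordering (a1 → b2 → d4 → c3) gives a lower bound of 2 + 4 + 2 = 8 moves.
A route of 8 moves achieves this: a1 → a2 → b2 → b3 → b4 → c4 → d4 → d3 → c3.
Since 8 matches the lower bound, it is optimal.

8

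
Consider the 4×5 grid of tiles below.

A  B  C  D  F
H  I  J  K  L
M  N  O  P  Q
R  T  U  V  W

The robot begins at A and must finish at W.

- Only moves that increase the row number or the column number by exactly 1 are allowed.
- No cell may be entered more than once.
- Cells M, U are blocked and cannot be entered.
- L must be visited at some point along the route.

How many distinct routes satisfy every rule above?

A right/down-only route from A to W makes exactly 3 down-moves and 4 right-moves in some order.
With no other constraints that would be C(7,3) = 35 routes.
Split at L and multiply the segment counts (each segment already excludes blocked cells): A→L: 5; L→W: 1; product = 5.
That gives 5 routes.

5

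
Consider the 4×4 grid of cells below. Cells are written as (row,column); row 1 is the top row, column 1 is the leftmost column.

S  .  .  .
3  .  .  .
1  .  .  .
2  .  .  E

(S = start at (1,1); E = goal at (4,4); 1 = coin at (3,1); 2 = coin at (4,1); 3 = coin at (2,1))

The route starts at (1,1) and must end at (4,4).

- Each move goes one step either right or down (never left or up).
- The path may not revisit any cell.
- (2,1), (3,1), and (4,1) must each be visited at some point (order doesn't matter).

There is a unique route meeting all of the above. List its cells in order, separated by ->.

Moves only go right or down, so the column and row indices never decrease.
Route from (1,1): down 3 to (4,1), right 3 to (4,4) — 6 moves in all.
Check: all required cells visited.

(1,1) -> (2,1) -> (3,1) -> (4,1) -> (4,2) -> (4,3) -> (4,4)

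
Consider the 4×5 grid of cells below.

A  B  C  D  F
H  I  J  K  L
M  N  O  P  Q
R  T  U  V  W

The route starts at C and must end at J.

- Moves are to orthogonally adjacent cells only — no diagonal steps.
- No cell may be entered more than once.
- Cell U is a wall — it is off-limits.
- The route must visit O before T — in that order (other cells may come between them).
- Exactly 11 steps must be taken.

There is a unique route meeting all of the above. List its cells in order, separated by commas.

The waypoints must appear in the order O, T, with no cell reused.
Route from C: right 1 to D, down 2 to P, left 2 to N, down 1 to T, left 1 to R, up 2 to H, right 2 to J — 11 moves in all.
Check: order respected (O at step 4, T at step 6); 11 moves as required.

C, D, K, P, O, N, T, R, M, H, I, J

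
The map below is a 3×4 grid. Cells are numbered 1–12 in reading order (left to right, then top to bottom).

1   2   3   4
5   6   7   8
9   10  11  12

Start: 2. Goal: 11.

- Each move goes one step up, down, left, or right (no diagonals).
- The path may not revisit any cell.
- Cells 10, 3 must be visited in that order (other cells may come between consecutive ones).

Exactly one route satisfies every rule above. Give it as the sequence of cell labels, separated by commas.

The waypoints must appear in the order 10, 3, with no cell reused.
Route from 2: left to 1, 2× down (reaching 9), right to 10, up to 6, right to 7, up to 3, right to 4, 2× down (reaching 12), left to 11 — 11 moves in all.
Check: order respected (10 at step 4, 3 at step 7).

2, 1, 5, 9, 10, 6, 7, 3, 4, 8, 12, 11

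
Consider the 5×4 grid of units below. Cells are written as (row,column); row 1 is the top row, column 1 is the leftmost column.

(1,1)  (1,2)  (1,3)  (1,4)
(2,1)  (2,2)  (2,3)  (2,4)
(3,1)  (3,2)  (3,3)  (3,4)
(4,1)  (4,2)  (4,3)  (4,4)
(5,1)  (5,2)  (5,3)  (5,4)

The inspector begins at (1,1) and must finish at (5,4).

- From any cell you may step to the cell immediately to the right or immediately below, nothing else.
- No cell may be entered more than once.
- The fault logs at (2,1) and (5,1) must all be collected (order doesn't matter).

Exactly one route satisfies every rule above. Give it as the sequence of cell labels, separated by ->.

(1,1) -> (2,1) -> (3,1) -> (4,1) -> (5,1) -> (5,2) -> (5,3) -> (5,4)

Moves only go right or down, so the column and row indices never decrease.
Route from (1,1): down 4 to (5,1), right 3 to (5,4) — 7 moves in all.
Check: all required cells visited.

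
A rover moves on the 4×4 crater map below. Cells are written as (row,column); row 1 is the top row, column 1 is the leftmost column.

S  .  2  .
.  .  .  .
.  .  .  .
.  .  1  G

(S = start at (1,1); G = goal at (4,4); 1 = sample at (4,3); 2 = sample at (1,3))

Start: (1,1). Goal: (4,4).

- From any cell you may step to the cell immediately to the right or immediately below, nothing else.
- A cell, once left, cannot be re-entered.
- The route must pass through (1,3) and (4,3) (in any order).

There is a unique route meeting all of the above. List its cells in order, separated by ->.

(1,1) -> (1,2) -> (1,3) -> (2,3) -> (3,3) -> (4,3) -> (4,4)

Moves only go right or down, so the column and row indices never decrease.
Route from (1,1): 2× right (reaching (1,3)), 3× down (reaching (4,3)), right to (4,4) — 6 moves in all.
Check: all required cells visited.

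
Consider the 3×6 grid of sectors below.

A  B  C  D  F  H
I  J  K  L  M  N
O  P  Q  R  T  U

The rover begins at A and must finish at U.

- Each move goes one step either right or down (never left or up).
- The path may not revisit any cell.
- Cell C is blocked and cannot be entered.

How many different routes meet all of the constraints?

11

A right/down-only route from A to U makes exactly 2 down-moves and 5 right-moves in some order.
With no other constraints that would be C(7,2) = 21 routes.
Subtract routes through each blocked cell (inclusion–exclusion for overlaps): − through C: 10 → 11.
That gives 11 routes.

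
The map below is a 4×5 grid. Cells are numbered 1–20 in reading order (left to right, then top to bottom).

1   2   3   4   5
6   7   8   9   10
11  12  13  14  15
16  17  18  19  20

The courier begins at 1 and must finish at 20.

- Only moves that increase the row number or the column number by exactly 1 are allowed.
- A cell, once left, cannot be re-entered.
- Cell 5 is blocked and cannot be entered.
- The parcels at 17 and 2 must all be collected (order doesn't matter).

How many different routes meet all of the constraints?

A right/down-only route from 1 to 20 makes exactly 3 down-moves and 4 right-moves in some order.
With no other constraints that would be C(7,3) = 35 routes.
A monotone route can only reach the required cells in the order 2, 17, so split there and multiply the segment counts (each segment already excludes blocked cells): 1→2: 1; 2→17: 1; 17→20: 1; product = 1.
That gives 1 route.

1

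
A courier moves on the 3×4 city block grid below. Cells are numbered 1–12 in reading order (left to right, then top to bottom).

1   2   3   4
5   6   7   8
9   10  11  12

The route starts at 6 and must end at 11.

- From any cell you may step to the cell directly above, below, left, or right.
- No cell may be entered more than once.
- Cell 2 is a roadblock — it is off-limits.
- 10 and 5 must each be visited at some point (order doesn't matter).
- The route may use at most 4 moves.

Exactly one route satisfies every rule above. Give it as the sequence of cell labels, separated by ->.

The budget equals the shortest possible length, so every move has to be on a shortest route through the required cells.
Route from 6: left 1 to 5, down 1 to 9, right 2 to 11 — 4 moves in all.
Check: all required cells visited; 4 ≤ 4 moves.

6 -> 5 -> 9 -> 10 -> 11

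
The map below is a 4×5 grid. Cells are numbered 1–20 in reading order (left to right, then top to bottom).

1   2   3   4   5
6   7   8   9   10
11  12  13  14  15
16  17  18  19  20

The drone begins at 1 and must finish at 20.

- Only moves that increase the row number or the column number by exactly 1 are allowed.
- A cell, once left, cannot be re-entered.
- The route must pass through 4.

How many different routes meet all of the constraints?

4

A right/down-only route from 1 to 20 makes exactly 3 down-moves and 4 right-moves in some order.
With no other constraints that would be C(7,3) = 35 routes.
Split at 4 and multiply the segment counts: 1→4: 1; 4→20: 4; product = 4.
That gives 4 routes.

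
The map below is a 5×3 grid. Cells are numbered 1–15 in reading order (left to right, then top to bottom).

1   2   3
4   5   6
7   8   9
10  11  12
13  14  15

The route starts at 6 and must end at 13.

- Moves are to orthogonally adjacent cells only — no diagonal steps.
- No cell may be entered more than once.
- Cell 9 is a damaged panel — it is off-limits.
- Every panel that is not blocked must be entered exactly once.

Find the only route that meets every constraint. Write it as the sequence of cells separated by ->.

6 -> 3 -> 2 -> 1 -> 4 -> 5 -> 8 -> 7 -> 10 -> 11 -> 12 -> 15 -> 14 -> 13

Need to visit all 14 open cells exactly once, starting at 6 and ending at 13.
Cell 12 has only two open neighbours (15 and 11), so the path must pass straight through it: one of those is the cell it's entered from and the other is where it exits.
Route from 6: up to 3, 2× left (reaching 1), down to 4, right to 5, down to 8, left to 7, down to 10, 2× right (reaching 12), down to 15, 2× left (reaching 13) — 13 moves in all.
Check: all 14 open cells covered.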